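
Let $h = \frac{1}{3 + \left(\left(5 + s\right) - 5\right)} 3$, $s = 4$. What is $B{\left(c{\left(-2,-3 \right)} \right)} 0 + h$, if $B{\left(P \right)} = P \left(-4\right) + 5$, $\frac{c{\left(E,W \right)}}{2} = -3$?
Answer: $\frac{3}{7} \approx 0.42857$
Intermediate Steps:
$c{\left(E,W \right)} = -6$ ($c{\left(E,W \right)} = 2 \left(-3\right) = -6$)
$B{\left(P \right)} = 5 - 4 P$ ($B{\left(P \right)} = - 4 P + 5 = 5 - 4 P$)
$h = \frac{3}{7}$ ($h = \frac{1}{3 + \left(\left(5 + 4\right) - 5\right)} 3 = \frac{1}{3 + \left(9 - 5\right)} 3 = \frac{1}{3 + 4} \cdot 3 = \frac{1}{7} \cdot 3 = \frac{3}{7} \approx 0.42857$)
$B{\left(c{\left(-2,-3 \right)} \right)} 0 + h = \left(5 - -24\right) 0 + \frac{3}{7} = \left(5 + 24\right) 0 + \frac{3}{7} = 29 \cdot 0 + \frac{3}{7} = 0 + \frac{3}{7} = \frac{3}{7}$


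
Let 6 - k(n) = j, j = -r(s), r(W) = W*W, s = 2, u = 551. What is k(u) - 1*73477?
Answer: -73467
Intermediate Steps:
r(W) = W**2
j = -4 (j = -1*2**2 = -1*4 = -4)
k(n) = 10 (k(n) = 6 - 1*(-4) = 6 + 4 = 10)
k(u) - 1*73477 = 10 - 1*73477 = 10 - 73477 = -73467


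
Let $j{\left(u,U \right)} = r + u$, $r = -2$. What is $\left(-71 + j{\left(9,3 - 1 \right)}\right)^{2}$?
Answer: $4096$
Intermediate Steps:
$j{\left(u,U \right)} = -2 + u$
$\left(-71 + j{\left(9,3 - 1 \right)}\right)^{2} = \left(-71 + \left(-2 + 9\right)\right)^{2} = \left(-71 + 7\right)^{2} = \left(-64\right)^{2} = 4096$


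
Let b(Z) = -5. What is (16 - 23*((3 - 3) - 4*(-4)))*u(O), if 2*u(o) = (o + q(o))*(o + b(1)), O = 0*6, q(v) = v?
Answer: 0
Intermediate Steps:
O = 0
u(o) = o*(-5 + o) (u(o) = ((o + o)*(o - 5))/2 = ((2*o)*(-5 + o))/2 = (2*o*(-5 + o))/2 = o*(-5 + o))
(16 - 23*((3 - 3) - 4*(-4)))*u(O) = (16 - 23*((3 - 3) - 4*(-4)))*(0*(-5 + 0)) = (16 - 23*(0 + 16))*(0*(-5)) = (16 - 23*16)*0 = (16 - 368)*0 = -352*0 = 0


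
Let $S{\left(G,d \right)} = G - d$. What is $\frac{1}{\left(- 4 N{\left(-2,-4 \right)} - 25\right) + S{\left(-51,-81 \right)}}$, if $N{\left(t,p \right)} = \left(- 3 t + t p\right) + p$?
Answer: $- \frac{1}{35} \approx -0.028571$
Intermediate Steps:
$N{\left(t,p \right)} = p - 3 t + p t$ ($N{\left(t,p \right)} = \left(- 3 t + p t\right) + p = p - 3 t + p t$)
$\frac{1}{\left(- 4 N{\left(-2,-4 \right)} - 25\right) + S{\left(-51,-81 \right)}} = \frac{1}{\left(- 4 \left(-4 - -6 - -8\right) - 25\right) - -30} = \frac{1}{\left(- 4 \left(-4 + 6 + 8\right) - 25\right) + \left(-51 + 81\right)} = \frac{1}{\left(\left(-4\right) 10 - 25\right) + 30} = \frac{1}{\left(-40 - 25\right) + 30} = \frac{1}{-65 + 30} = \frac{1}{-35} = - \frac{1}{35}$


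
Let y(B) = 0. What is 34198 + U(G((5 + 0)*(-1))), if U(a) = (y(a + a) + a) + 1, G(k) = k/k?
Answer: 34200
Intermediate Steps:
G(k) = 1
U(a) = 1 + a (U(a) = (0 + a) + 1 = a + 1 = 1 + a)
34198 + U(G((5 + 0)*(-1))) = 34198 + (1 + 1) = 34198 + 2 = 34200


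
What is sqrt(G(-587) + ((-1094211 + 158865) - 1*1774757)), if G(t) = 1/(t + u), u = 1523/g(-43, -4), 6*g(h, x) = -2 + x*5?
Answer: I*sqrt(329474474066914)/11026 ≈ 1646.2*I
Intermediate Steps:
g(h, x) = -1/3 + 5*x/6 (g(h, x) = (-2 + x*5)/6 = (-2 + 5*x)/6 = -1/3 + 5*x/6)
u = -4569/11 (u = 1523/(-1/3 + (5/6)*(-4)) = 1523/(-1/3 - 10/3) = 1523/(-11/3) = 1523*(-3/11) = -4569/11 ≈ -415.36)
G(t) = 1/(-4569/11 + t) (G(t) = 1/(t - 4569/11) = 1/(-4569/11 + t))
sqrt(G(-587) + ((-1094211 + 158865) - 1*1774757)) = sqrt(11/(-4569 + 11*(-587)) + ((-1094211 + 158865) - 1*1774757)) = sqrt(11/(-4569 - 6457) + (-935346 - 1774757)) = sqrt(11/(-11026) - 2710103) = sqrt(11*(-1/11026) - 2710103) = sqrt(-11/11026 - 2710103) = sqrt(-29881595689/11026) = I*sqrt(329474474066914)/11026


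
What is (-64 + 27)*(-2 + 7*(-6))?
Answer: 1628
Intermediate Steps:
(-64 + 27)*(-2 + 7*(-6)) = -37*(-2 - 42) = -37*(-44) = 1628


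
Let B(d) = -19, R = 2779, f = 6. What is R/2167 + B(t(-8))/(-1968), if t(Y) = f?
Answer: 5510245/4264656 ≈ 1.2921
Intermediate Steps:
t(Y) = 6
R/2167 + B(t(-8))/(-1968) = 2779/2167 - 19/(-1968) = 2779*(1/2167) - 19*(-1/1968) = 2779/2167 + 19/1968 = 5510245/4264656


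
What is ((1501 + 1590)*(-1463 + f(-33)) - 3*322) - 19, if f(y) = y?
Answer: -4625121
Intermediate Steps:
((1501 + 1590)*(-1463 + f(-33)) - 3*322) - 19 = ((1501 + 1590)*(-1463 - 33) - 3*322) - 19 = (3091*(-1496) - 966) - 19 = (-4624136 - 966) - 19 = -4625102 - 19 = -4625121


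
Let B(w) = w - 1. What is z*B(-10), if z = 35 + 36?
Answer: -781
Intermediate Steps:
B(w) = -1 + w
z = 71
z*B(-10) = 71*(-1 - 10) = 71*(-11) = -781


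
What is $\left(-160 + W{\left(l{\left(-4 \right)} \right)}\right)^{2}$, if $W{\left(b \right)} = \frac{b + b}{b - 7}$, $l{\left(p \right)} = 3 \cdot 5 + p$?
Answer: $\frac{95481}{4} \approx 23870.0$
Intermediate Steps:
$l{\left(p \right)} = 15 + p$
$W{\left(b \right)} = \frac{2 b}{-7 + b}$
$\left(-160 + W{\left(l{\left(-4 \right)} \right)}\right)^{2} = \left(-160 + \frac{2 \left(15 - 4\right)}{-7 + \left(15 - 4\right)}\right)^{2} = \left(-160 + 2 \cdot 11 \frac{1}{-7 + 11}\right)^{2} = \left(-160 + 2 \cdot 11 \cdot \frac{1}{4}\right)^{2} = \left(-160 + \frac{11}{2}\right)^{2} = \left(- \frac{309}{2}\right)^{2} = \frac{95481}{4}$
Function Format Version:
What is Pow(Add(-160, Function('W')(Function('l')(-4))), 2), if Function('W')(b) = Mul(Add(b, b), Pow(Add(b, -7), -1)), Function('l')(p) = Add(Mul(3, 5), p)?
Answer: Rational(95481, 4) ≈ 23870.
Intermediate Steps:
Function('l')(p) = Add(15, p)
Function('W')(b) = Mul(2, b, Pow(Add(-7, b), -1)) (Function('W')(b) = Mul(Mul(2, b), Pow(Add(-7, b), -1)) = Mul(2, b, Pow(Add(-7, b), -1)))
Pow(Add(-160, Function('W')(Function('l')(-4))), 2) = Pow(Add(-160, Mul(2, Add(15, -4), Pow(Add(-7, Add(15, -4)), -1))), 2) = Pow(Add(-160, Mul(2, 11, Pow(Add(-7, 11), -1))), 2) = Pow(Add(-160, Mul(2, 11, Pow(4, -1))), 2) = Pow(Add(-160, Mul(2, 11, Rational(1, 4))), 2) = Pow(Add(-160, Rational(11, 2)), 2) = Pow(Rational(-309, 2), 2) = Rational(95481, 4)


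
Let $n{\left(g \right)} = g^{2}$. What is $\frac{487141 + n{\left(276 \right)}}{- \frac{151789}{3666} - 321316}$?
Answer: $- \frac{2065120122}{1178096245} \approx -1.7529$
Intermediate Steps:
$\frac{487141 + n{\left(276 \right)}}{- \frac{151789}{3666} - 321316} = \frac{487141 + 276^{2}}{- \frac{151789}{3666} - 321316} = \frac{487141 + 76176}{\left(-151789\right) \frac{1}{3666} - 321316} = \frac{563317}{- \frac{151789}{3666} - 321316} = \frac{563317}{- \frac{1178096245}{3666}} = 563317 \left(- \frac{3666}{1178096245}\right) = - \frac{2065120122}{1178096245}$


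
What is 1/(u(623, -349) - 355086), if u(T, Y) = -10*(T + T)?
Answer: -1/367546 ≈ -2.7207e-6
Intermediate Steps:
u(T, Y) = -20*T
1/(u(623, -349) - 355086) = 1/(-20*623 - 355086) = 1/(-12460 - 355086) = 1/(-367546) = -1/367546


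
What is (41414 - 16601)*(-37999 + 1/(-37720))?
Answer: -35565025758453/37720 ≈ -9.4287e+8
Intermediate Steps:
(41414 - 16601)*(-37999 + 1/(-37720)) = 24813*(-37999 - 1/37720) = 24813*(-1433322281/37720) = -35565025758453/37720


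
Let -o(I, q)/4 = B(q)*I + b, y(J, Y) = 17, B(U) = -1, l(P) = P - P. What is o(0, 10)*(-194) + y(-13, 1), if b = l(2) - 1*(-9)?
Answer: 7001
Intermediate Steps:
l(P) = 0
b = 9 (b = 0 - 1*(-9) = 0 + 9 = 9)
o(I, q) = -36 + 4*I (o(I, q) = -4*(-I + 9) = -4*(9 - I) = -36 + 4*I)
o(0, 10)*(-194) + y(-13, 1) = (-36 + 4*0)*(-194) + 17 = (-36 + 0)*(-194) + 17 = -36*(-194) + 17 = 6984 + 17 = 7001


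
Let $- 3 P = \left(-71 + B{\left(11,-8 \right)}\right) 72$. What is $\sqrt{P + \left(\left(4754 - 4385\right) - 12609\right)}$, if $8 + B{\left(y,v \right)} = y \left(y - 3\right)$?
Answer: $6 i \sqrt{346} \approx 111.61 i$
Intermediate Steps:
$B{\left(y,v \right)} = -8 + y \left(-3 + y\right)$ ($B{\left(y,v \right)} = -8 + y \left(y - 3\right) = -8 + y \left(-3 + y\right)$)
$P = -216$ ($P = - \frac{\left(-71 - \left(41 - 121\right)\right) 72}{3} = - \frac{\left(-71 - -80\right) 72}{3} = - \frac{\left(-71 + 80\right) 72}{3} = - \frac{9 \cdot 72}{3} = \left(- \frac{1}{3}\right) 648 = -216$)
$\sqrt{P + \left(\left(4754 - 4385\right) - 12609\right)} = \sqrt{-216 + \left(\left(4754 - 4385\right) - 12609\right)} = \sqrt{-216 + \left(369 - 12609\right)} = \sqrt{-216 - 12240} = \sqrt{-12456} = 6 i \sqrt{346}$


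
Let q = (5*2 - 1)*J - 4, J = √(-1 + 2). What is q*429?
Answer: 2145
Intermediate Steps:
J = 1 (J = √1 = 1)
q = 5 (q = (5*2 - 1)*1 - 4 = (10 - 1)*1 - 4 = 9*1 - 4 = 9 - 4 = 5)
q*429 = 5*429 = 2145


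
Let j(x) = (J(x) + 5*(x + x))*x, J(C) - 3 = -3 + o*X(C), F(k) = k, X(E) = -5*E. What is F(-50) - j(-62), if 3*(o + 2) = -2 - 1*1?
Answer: -96150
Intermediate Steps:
o = -3 (o = -2 + (-2 - 1*1)/3 = -2 + (-2 - 1)/3 = -2 + (1/3)*(-3) = -2 - 1 = -3)
J(C) = 15*C (J(C) = 3 + (-3 - (-15)*C) = 3 + (-3 + 15*C) = 15*C)
j(x) = 25*x**2 (j(x) = (15*x + 5*(x + x))*x = (15*x + 5*(2*x))*x = (15*x + 10*x)*x = (25*x)*x = 25*x**2)
F(-50) - j(-62) = -50 - 25*(-62)**2 = -50 - 25*3844 = -50 - 1*96100 = -50 - 96100 = -96150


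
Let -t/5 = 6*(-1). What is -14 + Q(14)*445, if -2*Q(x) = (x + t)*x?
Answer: -137074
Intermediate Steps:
t = 30 (t = -30*(-1) = -5*(-6) = 30)
Q(x) = -x*(30 + x)/2 (Q(x) = -(x + 30)*x/2 = -(30 + x)*x/2 = -x*(30 + x)/2)
-14 + Q(14)*445 = -14 - 1/2*14*(30 + 14)*445 = -14 - 1/2*14*44*445 = -14 - 308*445 = -14 - 137060 = -137074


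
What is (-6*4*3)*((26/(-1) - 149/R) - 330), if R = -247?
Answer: 6320376/247 ≈ 25589.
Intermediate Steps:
(-6*4*3)*((26/(-1) - 149/R) - 330) = (-6*4*3)*((26/(-1) - 149/(-247)) - 330) = (-24*3)*((26*(-1) - 149*(-1/247)) - 330) = -72*((-26 + 149/247) - 330) = -72*(-6273/247 - 330) = -72*(-87783/247) = 6320376/247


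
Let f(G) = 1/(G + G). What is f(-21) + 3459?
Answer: 145277/42 ≈ 3459.0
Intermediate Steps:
f(G) = 1/(2*G)
f(-21) + 3459 = (½)/(-21) + 3459 = (½)*(-1/21) + 3459 = -1/42 + 3459 = 145277/42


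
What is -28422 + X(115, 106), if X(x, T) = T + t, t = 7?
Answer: -28309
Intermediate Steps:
X(x, T) = 7 + T (X(x, T) = T + 7 = 7 + T)
-28422 + X(115, 106) = -28422 + (7 + 106) = -28422 + 113 = -28309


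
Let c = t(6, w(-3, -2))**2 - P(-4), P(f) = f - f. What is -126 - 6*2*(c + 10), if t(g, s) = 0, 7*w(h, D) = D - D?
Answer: -246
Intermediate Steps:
w(h, D) = 0 (w(h, D) = (D - D)/7 = (1/7)*0 = 0)
P(f) = 0
c = 0 (c = 0**2 - 1*0 = 0 + 0 = 0)
-126 - 6*2*(c + 10) = -126 - 6*2*(0 + 10) = -126 - 12*10 = -126 - 1*120 = -126 - 120 = -246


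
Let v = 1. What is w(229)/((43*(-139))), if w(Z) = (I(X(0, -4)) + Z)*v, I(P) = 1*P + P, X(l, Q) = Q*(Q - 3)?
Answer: -285/5977 ≈ -0.047683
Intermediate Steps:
X(l, Q) = Q*(-3 + Q)
I(P) = 2*P (I(P) = P + P = 2*P)
w(Z) = 56 + Z (w(Z) = (2*(-4*(-3 - 4)) + Z)*1 = (2*(-4*(-7)) + Z)*1 = (2*28 + Z)*1 = (56 + Z)*1 = 56 + Z)
w(229)/((43*(-139))) = (56 + 229)/((43*(-139))) = 285/(-5977) = 285*(-1/5977) = -285/5977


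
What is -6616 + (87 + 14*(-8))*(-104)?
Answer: -4016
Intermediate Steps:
-6616 + (87 + 14*(-8))*(-104) = -6616 + (87 - 112)*(-104) = -6616 - 25*(-104) = -6616 + 2600 = -4016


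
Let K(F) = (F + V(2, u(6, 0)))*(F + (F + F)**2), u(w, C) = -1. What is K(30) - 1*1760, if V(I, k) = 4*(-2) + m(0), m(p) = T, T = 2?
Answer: 85360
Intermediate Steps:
m(p) = 2
V(I, k) = -6 (V(I, k) = 4*(-2) + 2 = -8 + 2 = -6)
K(F) = (-6 + F)*(F + 4*F**2) (K(F) = (F - 6)*(F + (F + F)**2) = (-6 + F)*(F + (2*F)**2) = (-6 + F)*(F + 4*F**2))
K(30) - 1*1760 = 30*(-6 - 23*30 + 4*30**2) - 1*1760 = 30*(-6 - 690 + 4*900) - 1760 = 30*(-6 - 690 + 3600) - 1760 = 30*2904 - 1760 = 87120 - 1760 = 85360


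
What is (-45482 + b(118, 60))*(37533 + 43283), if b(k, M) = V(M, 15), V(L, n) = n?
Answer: -3674461072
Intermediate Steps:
b(k, M) = 15
(-45482 + b(118, 60))*(37533 + 43283) = (-45482 + 15)*(37533 + 43283) = -45467*80816 = -3674461072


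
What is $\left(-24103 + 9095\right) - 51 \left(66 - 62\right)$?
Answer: $-15212$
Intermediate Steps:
$\left(-24103 + 9095\right) - 51 \left(66 - 62\right) = -15008 - 204 = -15212$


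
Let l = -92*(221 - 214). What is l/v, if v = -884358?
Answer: 322/442179 ≈ 0.00072821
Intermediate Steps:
l = -644 (l = -92*7 = -644)
l/v = -644/(-884358) = -644*(-1/884358) = 322/442179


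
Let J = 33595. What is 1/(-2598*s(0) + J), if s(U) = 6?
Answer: 1/18007 ≈ 5.5534e-5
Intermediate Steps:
1/(-2598*s(0) + J) = 1/(-2598*6 + 33595) = 1/(-15588 + 33595) = 1/18007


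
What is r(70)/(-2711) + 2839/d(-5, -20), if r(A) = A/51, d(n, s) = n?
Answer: -392523329/691305 ≈ -567.80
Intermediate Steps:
r(A) = A/51 (r(A) = A*(1/51) = A/51)
r(70)/(-2711) + 2839/d(-5, -20) = ((1/51)*70)/(-2711) + 2839/(-5) = (70/51)*(-1/2711) + 2839*(-⅕) = -70/138261 - 2839/5 = -392523329/691305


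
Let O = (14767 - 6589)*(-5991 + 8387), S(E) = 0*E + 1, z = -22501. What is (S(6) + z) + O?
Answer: 19571988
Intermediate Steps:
S(E) = 1 (S(E) = 0 + 1 = 1)
O = 19594488 (O = 8178*2396 = 19594488)
(S(6) + z) + O = (1 - 22501) + 19594488 = -22500 + 19594488 = 19571988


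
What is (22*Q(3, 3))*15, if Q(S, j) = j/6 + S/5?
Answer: 363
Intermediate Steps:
Q(S, j) = S/5 + j/6 (Q(S, j) = j*(⅙) + S*(⅕) = j/6 + S/5 = S/5 + j/6)
(22*Q(3, 3))*15 = (22*((⅕)*3 + (⅙)*3))*15 = (22*(⅗ + ½))*15 = (22*(11/10))*15 = (121/5)*15 = 363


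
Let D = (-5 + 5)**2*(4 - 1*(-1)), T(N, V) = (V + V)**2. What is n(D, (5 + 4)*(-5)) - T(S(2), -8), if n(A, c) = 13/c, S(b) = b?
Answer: -11533/45 ≈ -256.29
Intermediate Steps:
T(N, V) = 4*V**2 (T(N, V) = (2*V)**2 = 4*V**2)
D = 0 (D = 0**2*(4 + 1) = 0*5 = 0)
n(D, (5 + 4)*(-5)) - T(S(2), -8) = 13/(((5 + 4)*(-5))) - 4*(-8)**2 = 13/((9*(-5))) - 4*64 = 13/(-45) - 1*256 = 13*(-1/45) - 256 = -13/45 - 256 = -11533/45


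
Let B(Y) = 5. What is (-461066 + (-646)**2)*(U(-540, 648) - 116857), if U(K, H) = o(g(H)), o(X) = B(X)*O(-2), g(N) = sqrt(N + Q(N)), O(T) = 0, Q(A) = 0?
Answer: 5112493750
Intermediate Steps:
g(N) = sqrt(N) (g(N) = sqrt(N + 0) = sqrt(N))
o(X) = 0 (o(X) = 5*0 = 0)
U(K, H) = 0
(-461066 + (-646)**2)*(U(-540, 648) - 116857) = (-461066 + (-646)**2)*(0 - 116857) = (-461066 + 417316)*(-116857) = -43750*(-116857) = 5112493750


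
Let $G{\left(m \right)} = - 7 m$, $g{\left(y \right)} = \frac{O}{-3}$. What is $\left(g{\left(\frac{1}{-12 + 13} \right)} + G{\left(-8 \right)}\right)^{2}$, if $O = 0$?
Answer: $3136$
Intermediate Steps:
$g{\left(y \right)} = 0$ ($g{\left(y \right)} = \frac{0}{-3} = 0 \left(- \frac{1}{3}\right) = 0$)
$\left(g{\left(\frac{1}{-12 + 13} \right)} + G{\left(-8 \right)}\right)^{2} = \left(0 - -56\right)^{2} = \left(0 + 56\right)^{2} = 56^{2} = 3136$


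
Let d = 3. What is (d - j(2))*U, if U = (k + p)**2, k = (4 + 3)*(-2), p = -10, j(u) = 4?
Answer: -576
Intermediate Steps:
k = -14 (k = 7*(-2) = -14)
U = 576 (U = (-14 - 10)**2 = (-24)**2 = 576)
(d - j(2))*U = (3 - 1*4)*576 = (3 - 4)*576 = -1*576 = -576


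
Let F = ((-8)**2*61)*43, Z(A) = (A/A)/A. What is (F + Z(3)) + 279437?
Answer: 1341928/3 ≈ 4.4731e+5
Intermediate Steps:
Z(A) = 1/A
F = 167872 (F = (64*61)*43 = 3904*43 = 167872)
(F + Z(3)) + 279437 = (167872 + 1/3) + 279437 = 503617/3 + 279437 = 1341928/3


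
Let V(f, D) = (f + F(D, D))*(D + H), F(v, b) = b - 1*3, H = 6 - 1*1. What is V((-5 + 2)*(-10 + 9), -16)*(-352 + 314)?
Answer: -6688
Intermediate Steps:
H = 5 (H = 6 - 1 = 5)
F(v, b) = -3 + b (F(v, b) = b - 3 = -3 + b)
V(f, D) = (5 + D)*(-3 + D + f) (V(f, D) = (f + (-3 + D))*(D + 5) = (-3 + D + f)*(5 + D) = (5 + D)*(-3 + D + f))
V((-5 + 2)*(-10 + 9), -16)*(-352 + 314) = (-15 + (-16)² + 2*(-16) + 5*((-5 + 2)*(-10 + 9)) - 16*(-5 + 2)*(-10 + 9))*(-352 + 314) = (-15 + 256 - 32 + 5*(-3*(-1)) - (-48)*(-1))*(-38) = (-15 + 256 - 32 + 5*3 - 16*3)*(-38) = (-15 + 256 - 32 + 15 - 48)*(-38) = 176*(-38) = -6688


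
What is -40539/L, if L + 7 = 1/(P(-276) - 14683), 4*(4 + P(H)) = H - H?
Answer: 198465431/34270 ≈ 5791.2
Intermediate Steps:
P(H) = -4 (P(H) = -4 + (H - H)/4 = -4 + (¼)*0 = -4 + 0 = -4)
L = -102810/14687 (L = -7 + 1/(-4 - 14683) = -7 + 1/(-14687) = -7 - 1/14687 = -102810/14687 ≈ -7.0001)
-40539/L = -40539/(-102810/14687) = -40539*(-14687/102810) = 198465431/34270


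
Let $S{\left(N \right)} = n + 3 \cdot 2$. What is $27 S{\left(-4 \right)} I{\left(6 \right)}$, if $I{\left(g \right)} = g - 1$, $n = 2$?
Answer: $1080$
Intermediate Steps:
$I{\left(g \right)} = -1 + g$
$S{\left(N \right)} = 8$ ($S{\left(N \right)} = 2 + 3 \cdot 2 = 2 + 6 = 8$)
$27 S{\left(-4 \right)} I{\left(6 \right)} = 27 \cdot 8 \left(-1 + 6\right) = 216 \cdot 5 = 1080$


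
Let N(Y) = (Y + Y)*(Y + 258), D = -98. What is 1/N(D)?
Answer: -1/31360 ≈ -3.1888e-5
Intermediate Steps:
N(Y) = 2*Y*(258 + Y) (N(Y) = (2*Y)*(258 + Y) = 2*Y*(258 + Y))
1/N(D) = 1/(2*(-98)*(258 - 98)) = 1/(2*(-98)*160) = 1/(-31360) = -1/31360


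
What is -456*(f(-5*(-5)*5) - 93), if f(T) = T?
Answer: -14592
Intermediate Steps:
-456*(f(-5*(-5)*5) - 93) = -456*(-5*(-5)*5 - 93) = -456*(25*5 - 93) = -456*(125 - 93) = -456*32 = -14592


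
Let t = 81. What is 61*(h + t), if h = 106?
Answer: 11407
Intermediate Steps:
61*(h + t) = 61*(106 + 81) = 61*187 = 11407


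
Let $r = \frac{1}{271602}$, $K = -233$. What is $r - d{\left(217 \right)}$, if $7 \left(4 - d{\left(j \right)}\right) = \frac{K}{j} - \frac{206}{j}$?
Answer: $- \frac{1769485511}{412563438} \approx -4.289$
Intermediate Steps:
$d{\left(j \right)} = 4 + \frac{439}{7 j}$ ($d{\left(j \right)} = 4 - \frac{- \frac{233}{j} - \frac{206}{j}}{7} = 4 - \frac{\left(-439\right) \frac{1}{j}}{7} = 4 + \frac{439}{7 j}$)
$r = \frac{1}{271602} \approx 3.6819 \cdot 10^{-6}$
$r - d{\left(217 \right)} = \frac{1}{271602} - \left(4 + \frac{439}{7 \cdot 217}\right) = \frac{1}{271602} - \left(4 + \frac{439}{7} \cdot \frac{1}{217}\right) = \frac{1}{271602} - \left(4 + \frac{439}{1519}\right) = \frac{1}{271602} - \frac{6515}{1519} = - \frac{1769485511}{412563438}$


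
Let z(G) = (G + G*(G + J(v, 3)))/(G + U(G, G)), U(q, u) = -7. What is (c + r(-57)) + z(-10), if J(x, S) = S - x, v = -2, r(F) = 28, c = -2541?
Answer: -42761/17 ≈ -2515.4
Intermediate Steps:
z(G) = (G + G*(5 + G))/(-7 + G) (z(G) = (G + G*(G + (3 - 1*(-2))))/(G - 7) = (G + G*(G + (3 + 2)))/(-7 + G) = (G + G*(G + 5))/(-7 + G) = (G + G*(5 + G))/(-7 + G))
(c + r(-57)) + z(-10) = (-2541 + 28) - 10*(6 - 10)/(-7 - 10) = -2513 - 10*(-4)/(-17) = -2513 - 10*(-1/17)*(-4) = -2513 - 40/17 = -42761/17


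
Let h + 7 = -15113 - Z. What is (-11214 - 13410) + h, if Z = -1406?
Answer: -38338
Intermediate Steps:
h = -13714 (h = -7 + (-15113 - 1*(-1406)) = -7 + (-15113 + 1406) = -7 - 13707 = -13714)
(-11214 - 13410) + h = (-11214 - 13410) - 13714 = -24624 - 13714 = -38338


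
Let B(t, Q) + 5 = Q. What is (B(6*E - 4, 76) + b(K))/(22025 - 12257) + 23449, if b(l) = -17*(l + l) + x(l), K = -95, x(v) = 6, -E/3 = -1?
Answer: 229053139/9768 ≈ 23449.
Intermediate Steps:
E = 3 (E = -3*(-1) = 3)
B(t, Q) = -5 + Q
b(l) = 6 - 34*l (b(l) = -17*(l + l) + 6 = -34*l + 6 = 6 - 34*l)
(B(6*E - 4, 76) + b(K))/(22025 - 12257) + 23449 = ((-5 + 76) + (6 - 34*(-95)))/(22025 - 12257) + 23449 = (71 + (6 + 3230))/9768 + 23449 = (71 + 3236)*(1/9768) + 23449 = 3307*(1/9768) + 23449 = 3307/9768 + 23449 = 229053139/9768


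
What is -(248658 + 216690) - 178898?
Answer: -644246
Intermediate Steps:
-(248658 + 216690) - 178898 = -1*465348 - 178898 = -465348 - 178898 = -644246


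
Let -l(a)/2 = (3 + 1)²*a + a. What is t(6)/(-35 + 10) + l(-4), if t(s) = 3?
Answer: 3397/25 ≈ 135.88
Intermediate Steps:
l(a) = -34*a (l(a) = -2*((3 + 1)²*a + a) = -2*(4²*a + a) = -2*(16*a + a) = -34*a)
t(6)/(-35 + 10) + l(-4) = 3/(-35 + 10) - 34*(-4) = 3/(-25) + 136 = -1/25*3 + 136 = -3/25 + 136 = 3397/25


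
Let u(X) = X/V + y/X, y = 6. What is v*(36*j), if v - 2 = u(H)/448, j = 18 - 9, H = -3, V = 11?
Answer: 796311/1232 ≈ 646.36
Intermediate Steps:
j = 9
u(X) = 6/X + X/11 (u(X) = X/11 + 6/X = 6/X + X/11)
v = 9831/4928 (v = 2 + (6/(-3) + (1/11)*(-3))/448 = 2 + (6*(-⅓) - 3/11)*(1/448) = 2 + (-2 - 3/11)*(1/448) = 2 - 25/11*1/448 = 2 - 25/4928 = 9831/4928 ≈ 1.9949)
v*(36*j) = 9831*(36*9)/4928 = (9831/4928)*324 = 796311/1232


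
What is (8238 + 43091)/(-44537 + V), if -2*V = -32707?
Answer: -102658/56367 ≈ -1.8212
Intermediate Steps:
V = 32707/2 (V = -½*(-32707) = 32707/2 ≈ 16354.)
(8238 + 43091)/(-44537 + V) = (8238 + 43091)/(-44537 + 32707/2) = 51329/(-56367/2) = 51329*(-2/56367) = -102658/56367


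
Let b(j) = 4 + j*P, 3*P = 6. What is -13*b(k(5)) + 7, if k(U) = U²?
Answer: -695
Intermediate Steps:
P = 2 (P = (⅓)*6 = 2)
b(j) = 4 + 2*j (b(j) = 4 + j*2 = 4 + 2*j)
-13*b(k(5)) + 7 = -13*(4 + 2*5²) + 7 = -13*(4 + 2*25) + 7 = -13*(4 + 50) + 7 = -13*54 + 7 = -702 + 7 = -695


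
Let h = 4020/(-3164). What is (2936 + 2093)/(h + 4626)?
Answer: 3977939/3658161 ≈ 1.0874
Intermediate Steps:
h = -1005/791 (h = 4020*(-1/3164) = -1005/791 ≈ -1.2705)
(2936 + 2093)/(h + 4626) = (2936 + 2093)/(-1005/791 + 4626) = 5029/(3658161/791) = 5029*(791/3658161) = 3977939/3658161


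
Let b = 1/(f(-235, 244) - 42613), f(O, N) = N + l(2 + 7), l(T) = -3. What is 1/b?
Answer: -42372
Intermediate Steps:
f(O, N) = -3 + N (f(O, N) = N - 3 = -3 + N)
b = -1/42372 (b = 1/((-3 + 244) - 42613) = 1/(241 - 42613) = 1/(-42372) = -1/42372 ≈ -2.3600e-5)
1/b = 1/(-1/42372) = -42372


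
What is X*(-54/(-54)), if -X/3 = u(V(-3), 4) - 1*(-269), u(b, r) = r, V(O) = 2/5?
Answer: -819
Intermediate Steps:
V(O) = ⅖ (V(O) = 2*(⅕) = ⅖)
X = -819 (X = -3*(4 - 1*(-269)) = -3*(4 + 269) = -3*273 = -819)
X*(-54/(-54)) = -(-44226)/(-54) = -(-44226)*(-1)/54 = -819*1 = -819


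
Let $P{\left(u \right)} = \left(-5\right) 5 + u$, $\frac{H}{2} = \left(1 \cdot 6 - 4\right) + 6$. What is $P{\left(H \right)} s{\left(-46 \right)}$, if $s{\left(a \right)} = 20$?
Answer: $-180$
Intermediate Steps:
$H = 16$ ($H = 2 \left(\left(1 \cdot 6 - 4\right) + 6\right) = 2 \left(\left(6 - 4\right) + 6\right) = 2 \left(2 + 6\right) = 2 \cdot 8 = 16$)
$P{\left(u \right)} = -25 + u$
$P{\left(H \right)} s{\left(-46 \right)} = \left(-25 + 16\right) 20 = \left(-9\right) 20 = -180$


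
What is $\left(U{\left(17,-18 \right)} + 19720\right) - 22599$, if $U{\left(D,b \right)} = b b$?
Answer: $-2555$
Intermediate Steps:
$U{\left(D,b \right)} = b^{2}$
$\left(U{\left(17,-18 \right)} + 19720\right) - 22599 = \left(\left(-18\right)^{2} + 19720\right) - 22599 = \left(324 + 19720\right) - 22599 = 20044 - 22599 = -2555$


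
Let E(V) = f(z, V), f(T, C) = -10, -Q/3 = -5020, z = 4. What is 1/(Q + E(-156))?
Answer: 1/15050 ≈ 6.6445e-5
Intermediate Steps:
Q = 15060 (Q = -3*(-5020) = 15060)
E(V) = -10
1/(Q + E(-156)) = 1/(15060 - 10) = 1/15050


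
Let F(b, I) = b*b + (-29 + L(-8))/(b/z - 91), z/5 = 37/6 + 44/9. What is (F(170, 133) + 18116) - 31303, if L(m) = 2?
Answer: 274935734/17497 ≈ 15713.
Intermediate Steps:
z = 995/18 (z = 5*(37/6 + 44/9) = 5*(199/18) = 995/18 ≈ 55.278)
F(b, I) = b² - 27/(-91 + 18*b/995) (F(b, I) = b*b + (-29 + 2)/(b/(995/18) - 91) = b² - 27/(b*(18/995) - 91) = b² - 27/(18*b/995 - 91) = b² - 27/(-91 + 18*b/995))
(F(170, 133) + 18116) - 31303 = ((-26865 - 90545*170² + 18*170³)/(-90545 + 18*170) + 18116) - 31303 = ((-26865 - 90545*28900 + 18*4913000)/(-90545 + 3060) + 18116) - 31303 = ((-26865 - 2616750500 + 88434000)/(-87485) + 18116) - 31303 = (-1/87485*(-2528343365) + 18116) - 31303 = (505668673/17497 + 18116) - 31303 = 822644325/17497 - 31303 = 274935734/17497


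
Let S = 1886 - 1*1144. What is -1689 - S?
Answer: -2431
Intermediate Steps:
S = 742 (S = 1886 - 1144 = 742)
-1689 - S = -1689 - 1*742 = -1689 - 742 = -2431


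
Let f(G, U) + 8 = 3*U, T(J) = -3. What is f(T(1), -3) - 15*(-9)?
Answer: 118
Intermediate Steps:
f(G, U) = -8 + 3*U
f(T(1), -3) - 15*(-9) = (-8 + 3*(-3)) - 15*(-9) = (-8 - 9) + 135 = -17 + 135 = 118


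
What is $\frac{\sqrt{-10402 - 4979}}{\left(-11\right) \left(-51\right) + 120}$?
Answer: $\frac{i \sqrt{1709}}{227} \approx 0.18211 i$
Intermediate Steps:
$\frac{\sqrt{-10402 - 4979}}{\left(-11\right) \left(-51\right) + 120} = \frac{\sqrt{-15381}}{561 + 120} = \frac{3 i \sqrt{1709}}{681} = 3 i \sqrt{1709} \cdot \frac{1}{681} = \frac{i \sqrt{1709}}{227}$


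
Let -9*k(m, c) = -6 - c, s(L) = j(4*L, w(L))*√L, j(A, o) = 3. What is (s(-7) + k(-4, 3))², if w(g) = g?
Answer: -62 + 6*I*√7 ≈ -62.0 + 15.875*I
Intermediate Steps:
s(L) = 3*√L
k(m, c) = ⅔ + c/9 (k(m, c) = -(-6 - c)/9 = ⅔ + c/9)
(s(-7) + k(-4, 3))² = (3*√(-7) + (⅔ + (⅑)*3))² = (3*(I*√7) + (⅔ + ⅓))² = (3*I*√7 + 1)² = (1 + 3*I*√7)²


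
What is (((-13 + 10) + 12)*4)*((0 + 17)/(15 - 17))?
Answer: -306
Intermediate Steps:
(((-13 + 10) + 12)*4)*((0 + 17)/(15 - 17)) = ((-3 + 12)*4)*(17/(-2)) = (9*4)*(17*(-½)) = 36*(-17/2) = -306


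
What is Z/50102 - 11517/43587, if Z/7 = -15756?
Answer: -69029771/27997383 ≈ -2.4656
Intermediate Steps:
Z = -110292 (Z = 7*(-15756) = -110292)
Z/50102 - 11517/43587 = -110292/50102 - 11517/43587 = -110292*1/50102 - 11517*1/43587 = -4242/1927 - 3839/14529 = -69029771/27997383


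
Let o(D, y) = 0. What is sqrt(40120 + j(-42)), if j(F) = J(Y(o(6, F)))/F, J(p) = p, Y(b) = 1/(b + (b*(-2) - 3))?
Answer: sqrt(70771694)/42 ≈ 200.30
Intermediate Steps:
Y(b) = 1/(-3 - b) (Y(b) = 1/(b + (-2*b - 3)) = 1/(b + (-3 - 2*b)) = 1/(-3 - b))
j(F) = -1/(3*F) (j(F) = (-1/(3 + 0))/F = (-1/3)/F = (-1*1/3)/F = -1/(3*F))
sqrt(40120 + j(-42)) = sqrt(40120 - 1/3/(-42)) = sqrt(40120 - 1/3*(-1/42)) = sqrt(40120 + 1/126) = sqrt(5055121/126) = sqrt(70771694)/42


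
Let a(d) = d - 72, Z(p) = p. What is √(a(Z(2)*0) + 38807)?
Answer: √38735 ≈ 196.81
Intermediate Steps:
a(d) = -72 + d
√(a(Z(2)*0) + 38807) = √((-72 + 2*0) + 38807) = √((-72 + 0) + 38807) = √(-72 + 38807) = √38735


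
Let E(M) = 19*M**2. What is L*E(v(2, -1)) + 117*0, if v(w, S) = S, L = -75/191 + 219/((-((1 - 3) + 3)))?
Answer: -796176/191 ≈ -4168.5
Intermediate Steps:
L = -41904/191 (L = -75*1/191 + 219/((-(-2 + 3))) = -75/191 + 219/((-1*1)) = -75/191 + 219/(-1) = -75/191 + 219*(-1) = -75/191 - 219 = -41904/191 ≈ -219.39)
L*E(v(2, -1)) + 117*0 = -796176*(-1)**2/191 + 117*0 = -796176/191 + 0 = -796176/191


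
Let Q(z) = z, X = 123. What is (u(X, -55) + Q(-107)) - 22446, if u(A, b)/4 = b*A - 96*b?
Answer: -28493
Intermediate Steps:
u(A, b) = -384*b + 4*A*b (u(A, b) = 4*(b*A - 96*b) = 4*(A*b - 96*b) = 4*(-96*b + A*b) = -384*b + 4*A*b)
(u(X, -55) + Q(-107)) - 22446 = (4*(-55)*(-96 + 123) - 107) - 22446 = (4*(-55)*27 - 107) - 22446 = (-5940 - 107) - 22446 = -6047 - 22446 = -28493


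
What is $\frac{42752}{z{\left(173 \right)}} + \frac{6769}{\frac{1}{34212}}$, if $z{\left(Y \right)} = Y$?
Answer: $\frac{40063560596}{173} \approx 2.3158 \cdot 10^{8}$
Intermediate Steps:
$\frac{42752}{z{\left(173 \right)}} + \frac{6769}{\frac{1}{34212}} = \frac{42752}{173} + \frac{6769}{\frac{1}{34212}} = 42752 \cdot \frac{1}{173} + 6769 \frac{1}{\frac{1}{34212}} = \frac{42752}{173} + 6769 \cdot 34212 = \frac{42752}{173} + 231581028 = \frac{40063560596}{173}$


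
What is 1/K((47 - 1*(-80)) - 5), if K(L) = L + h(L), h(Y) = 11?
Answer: 1/133 ≈ 0.0075188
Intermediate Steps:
K(L) = 11 + L (K(L) = L + 11 = 11 + L)
1/K((47 - 1*(-80)) - 5) = 1/(11 + ((47 - 1*(-80)) - 5)) = 1/(11 + ((47 + 80) - 5)) = 1/(11 + (127 - 5)) = 1/(11 + 122) = 1/133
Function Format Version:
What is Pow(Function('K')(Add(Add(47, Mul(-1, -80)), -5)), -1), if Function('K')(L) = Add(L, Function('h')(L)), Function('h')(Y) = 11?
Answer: Rational(1, 133) ≈ 0.0075188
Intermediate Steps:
Function('K')(L) = Add(11, L) (Function('K')(L) = Add(L, 11) = Add(11, L))
Pow(Function('K')(Add(Add(47, Mul(-1, -80)), -5)), -1) = Pow(Add(11, Add(Add(47, Mul(-1, -80)), -5)), -1) = Pow(Add(11, Add(Add(47, 80), -5)), -1) = Pow(Add(11, Add(127, -5)), -1) = Pow(Add(11, 122), -1) = Pow(133, -1) = Rational(1, 133)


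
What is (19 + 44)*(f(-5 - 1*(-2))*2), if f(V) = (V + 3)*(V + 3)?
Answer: 0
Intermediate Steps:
f(V) = (3 + V)**2 (f(V) = (3 + V)*(3 + V) = (3 + V)**2)
(19 + 44)*(f(-5 - 1*(-2))*2) = (19 + 44)*((3 + (-5 - 1*(-2)))**2*2) = 63*((3 + (-5 + 2))**2*2) = 63*((3 - 3)**2*2) = 63*(0**2*2) = 63*(0*2) = 63*0 = 0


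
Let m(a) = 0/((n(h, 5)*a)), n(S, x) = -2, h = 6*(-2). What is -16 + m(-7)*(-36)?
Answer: -16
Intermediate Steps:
h = -12
m(a) = 0 (m(a) = 0/((-2*a)) = 0*(-1/(2*a)) = 0)
-16 + m(-7)*(-36) = -16 + 0*(-36) = -16 + 0 = -16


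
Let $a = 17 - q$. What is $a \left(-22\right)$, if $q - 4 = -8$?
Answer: $-462$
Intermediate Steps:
$q = -4$ ($q = 4 - 8 = -4$)
$a = 21$ ($a = 17 - -4 = 17 + 4 = 21$)
$a \left(-22\right) = 21 \left(-22\right) = -462$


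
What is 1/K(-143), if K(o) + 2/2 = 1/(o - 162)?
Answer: -305/306 ≈ -0.99673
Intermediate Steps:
K(o) = -1 + 1/(-162 + o) (K(o) = -1 + 1/(o - 162) = -1 + 1/(-162 + o))
1/K(-143) = 1/((163 - 1*(-143))/(-162 - 143)) = 1/((163 + 143)/(-305)) = 1/(-1/305*306) = 1/(-306/305) = -305/306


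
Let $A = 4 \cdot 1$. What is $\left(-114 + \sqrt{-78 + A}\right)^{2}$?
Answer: $\left(114 - i \sqrt{74}\right)^{2} \approx 12922.0 - 1961.3 i$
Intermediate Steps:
$A = 4$
$\left(-114 + \sqrt{-78 + A}\right)^{2} = \left(-114 + \sqrt{-78 + 4}\right)^{2} = \left(-114 + \sqrt{-74}\right)^{2} = \left(-114 + i \sqrt{74}\right)^{2}$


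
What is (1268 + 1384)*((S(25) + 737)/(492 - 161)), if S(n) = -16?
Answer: 1912092/331 ≈ 5776.7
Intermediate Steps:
(1268 + 1384)*((S(25) + 737)/(492 - 161)) = (1268 + 1384)*((-16 + 737)/(492 - 161)) = 2652*(721/331) = 1912092/331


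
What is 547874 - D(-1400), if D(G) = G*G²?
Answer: 2744547874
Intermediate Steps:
D(G) = G³
547874 - D(-1400) = 547874 - 1*(-1400)³ = 547874 - 1*(-2744000000) = 547874 + 2744000000 = 2744547874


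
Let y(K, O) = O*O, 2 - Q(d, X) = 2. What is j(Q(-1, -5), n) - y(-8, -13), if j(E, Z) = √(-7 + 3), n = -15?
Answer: -169 + 2*I ≈ -169.0 + 2.0*I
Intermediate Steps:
Q(d, X) = 0 (Q(d, X) = 2 - 1*2 = 2 - 2 = 0)
y(K, O) = O²
j(E, Z) = 2*I (j(E, Z) = √(-4) = 2*I)
j(Q(-1, -5), n) - y(-8, -13) = 2*I - 1*(-13)² = 2*I - 1*169 = 2*I - 169 = -169 + 2*I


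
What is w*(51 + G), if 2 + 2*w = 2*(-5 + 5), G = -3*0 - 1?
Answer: -50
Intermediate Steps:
G = -1 (G = 0 - 1 = -1)
w = -1 (w = -1 + (2*(-5 + 5))/2 = -1 + (2*0)/2 = -1 + (½)*0 = -1 + 0 = -1)
w*(51 + G) = -(51 - 1) = -1*50 = -50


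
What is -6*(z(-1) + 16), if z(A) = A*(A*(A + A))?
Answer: -84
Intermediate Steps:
z(A) = 2*A**3 (z(A) = A*(A*(2*A)) = A*(2*A**2) = 2*A**3)
-6*(z(-1) + 16) = -6*(2*(-1)**3 + 16) = -6*(2*(-1) + 16) = -6*(-2 + 16) = -6*14 = -84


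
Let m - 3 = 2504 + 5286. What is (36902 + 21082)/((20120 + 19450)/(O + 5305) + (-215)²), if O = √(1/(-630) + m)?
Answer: 1900667837246614656/1515462054809952505 + 1376656128*√343671230/7577310274049762525 ≈ 1.2542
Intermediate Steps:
m = 7793 (m = 3 + (2504 + 5286) = 3 + 7790 = 7793)
O = √343671230/210 (O = √(1/(-630) + 7793) = √(-1/630 + 7793) = √(4909589/630) = √343671230/210 ≈ 88.278)
(36902 + 21082)/((20120 + 19450)/(O + 5305) + (-215)²) = (36902 + 21082)/((20120 + 19450)/(√343671230/210 + 5305) + (-215)²) = 57984/(39570/(5305 + √343671230/210) + 46225) = 57984/(46225 + 39570/(5305 + √343671230/210))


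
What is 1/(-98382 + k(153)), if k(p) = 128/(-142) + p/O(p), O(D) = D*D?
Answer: -10863/1068733387 ≈ -1.0164e-5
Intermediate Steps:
O(D) = D²
k(p) = -64/71 + 1/p (k(p) = 128/(-142) + p/(p²) = 128*(-1/142) + p/p² = -64/71 + 1/p)
1/(-98382 + k(153)) = 1/(-98382 + (-64/71 + 1/153)) = 1/(-98382 - 9721/10863) = 1/(-1068733387/10863) = -10863/1068733387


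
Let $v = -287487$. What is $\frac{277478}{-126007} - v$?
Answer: $\frac{36225096931}{126007} \approx 2.8749 \cdot 10^{5}$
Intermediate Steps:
$\frac{277478}{-126007} - v = \frac{277478}{-126007} - -287487 = 277478 \left(- \frac{1}{126007}\right) + 287487 = - \frac{277478}{126007} + 287487 = \frac{36225096931}{126007}$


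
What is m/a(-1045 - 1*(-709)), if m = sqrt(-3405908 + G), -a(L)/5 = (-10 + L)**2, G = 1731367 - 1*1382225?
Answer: -I*sqrt(3056766)/598580 ≈ -0.0029208*I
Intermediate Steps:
G = 349142 (G = 1731367 - 1382225 = 349142)
a(L) = -5*(-10 + L)**2
m = I*sqrt(3056766) (m = sqrt(-3405908 + 349142) = sqrt(-3056766) = I*sqrt(3056766) ≈ 1748.4*I)
m/a(-1045 - 1*(-709)) = (I*sqrt(3056766))/((-5*(-10 + (-1045 - 1*(-709)))**2)) = (I*sqrt(3056766))/((-5*(-10 + (-1045 + 709))**2)) = (I*sqrt(3056766))/((-5*(-10 - 336)**2)) = (I*sqrt(3056766))/((-5*(-346)**2)) = (I*sqrt(3056766))/((-5*119716)) = (I*sqrt(3056766))/(-598580) = (I*sqrt(3056766))*(-1/598580) = -I*sqrt(3056766)/598580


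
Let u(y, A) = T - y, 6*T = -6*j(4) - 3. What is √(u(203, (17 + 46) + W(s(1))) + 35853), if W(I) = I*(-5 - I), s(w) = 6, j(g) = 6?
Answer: √142574/2 ≈ 188.79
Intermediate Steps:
T = -13/2 (T = (-6*6 - 3)/6 = (-36 - 3)/6 = (⅙)*(-39) = -13/2 ≈ -6.5000)
u(y, A) = -13/2 - y
√(u(203, (17 + 46) + W(s(1))) + 35853) = √((-13/2 - 1*203) + 35853) = √((-13/2 - 203) + 35853) = √(-419/2 + 35853) = √(71287/2) = √142574/2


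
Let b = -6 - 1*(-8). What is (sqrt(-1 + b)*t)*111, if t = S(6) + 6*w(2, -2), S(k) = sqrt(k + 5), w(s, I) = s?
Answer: 1332 + 111*sqrt(11) ≈ 1700.1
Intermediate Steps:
b = 2 (b = -6 + 8 = 2)
S(k) = sqrt(5 + k)
t = 12 + sqrt(11) (t = sqrt(5 + 6) + 6*2 = sqrt(11) + 12 = 12 + sqrt(11) ≈ 15.317)
(sqrt(-1 + b)*t)*111 = (sqrt(-1 + 2)*(12 + sqrt(11)))*111 = (sqrt(1)*(12 + sqrt(11)))*111 = (1*(12 + sqrt(11)))*111 = (12 + sqrt(11))*111 = 1332 + 111*sqrt(11)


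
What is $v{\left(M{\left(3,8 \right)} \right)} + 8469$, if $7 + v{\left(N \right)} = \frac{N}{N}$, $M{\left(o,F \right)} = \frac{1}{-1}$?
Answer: $8463$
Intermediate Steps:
$M{\left(o,F \right)} = -1$
$v{\left(N \right)} = -6$ ($v{\left(N \right)} = -7 + \frac{N}{N} = -7 + 1 = -6$)
$v{\left(M{\left(3,8 \right)} \right)} + 8469 = -6 + 8469 = 8463$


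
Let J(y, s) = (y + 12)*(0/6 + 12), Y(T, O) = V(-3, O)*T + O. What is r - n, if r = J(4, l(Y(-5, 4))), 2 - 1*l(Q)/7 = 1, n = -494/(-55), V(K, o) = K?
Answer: 10066/55 ≈ 183.02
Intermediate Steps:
n = 494/55 (n = -494*(-1/55) = 494/55 ≈ 8.9818)
Y(T, O) = O - 3*T (Y(T, O) = -3*T + O = O - 3*T)
l(Q) = 7 (l(Q) = 14 - 7*1 = 14 - 7 = 7)
J(y, s) = 144 + 12*y (J(y, s) = (12 + y)*(0*(⅙) + 12) = (12 + y)*(0 + 12) = (12 + y)*12 = 144 + 12*y)
r = 192 (r = 144 + 12*4 = 144 + 48 = 192)
r - n = 192 - 1*494/55 = 192 - 494/55 = 10066/55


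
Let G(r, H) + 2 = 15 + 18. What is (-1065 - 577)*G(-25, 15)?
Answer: -50902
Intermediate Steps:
G(r, H) = 31 (G(r, H) = -2 + (15 + 18) = -2 + 33 = 31)
(-1065 - 577)*G(-25, 15) = (-1065 - 577)*31 = -1642*31 = -50902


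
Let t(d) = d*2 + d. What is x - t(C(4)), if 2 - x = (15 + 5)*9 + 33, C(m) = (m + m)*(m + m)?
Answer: -403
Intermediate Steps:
C(m) = 4*m² (C(m) = (2*m)*(2*m) = 4*m²)
t(d) = 3*d (t(d) = 2*d + d = 3*d)
x = -211 (x = 2 - ((15 + 5)*9 + 33) = 2 - (20*9 + 33) = 2 - (180 + 33) = 2 - 1*213 = 2 - 213 = -211)
x - t(C(4)) = -211 - 3*4*4² = -211 - 3*4*16 = -211 - 3*64 = -211 - 1*192 = -211 - 192 = -403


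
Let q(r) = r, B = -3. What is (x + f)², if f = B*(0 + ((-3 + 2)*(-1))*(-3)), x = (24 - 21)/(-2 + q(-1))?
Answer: 64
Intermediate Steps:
x = -1 (x = (24 - 21)/(-2 - 1) = 3/(-3) = 3*(-⅓) = -1)
f = 9 (f = -3*(0 + ((-3 + 2)*(-1))*(-3)) = -3*(0 - 1*(-1)*(-3)) = -3*(0 + 1*(-3)) = -3*(0 - 3) = -3*(-3) = 9)
(x + f)² = (-1 + 9)² = 8² = 64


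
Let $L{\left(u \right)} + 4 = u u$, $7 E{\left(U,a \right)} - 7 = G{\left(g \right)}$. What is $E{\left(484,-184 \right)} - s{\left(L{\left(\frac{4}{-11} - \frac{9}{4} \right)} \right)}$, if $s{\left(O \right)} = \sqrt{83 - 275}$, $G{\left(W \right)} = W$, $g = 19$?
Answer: $\frac{26}{7} - 8 i \sqrt{3} \approx 3.7143 - 13.856 i$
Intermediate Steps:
$E{\left(U,a \right)} = \frac{26}{7}$ ($E{\left(U,a \right)} = 1 + \frac{1}{7} \cdot 19 = 1 + \frac{19}{7} = \frac{26}{7}$)
$L{\left(u \right)} = -4 + u^{2}$ ($L{\left(u \right)} = -4 + u u = -4 + u^{2}$)
$s{\left(O \right)} = 8 i \sqrt{3}$ ($s{\left(O \right)} = \sqrt{-192} = 8 i \sqrt{3}$)
$E{\left(484,-184 \right)} - s{\left(L{\left(\frac{4}{-11} - \frac{9}{4} \right)} \right)} = \frac{26}{7} - 8 i \sqrt{3}$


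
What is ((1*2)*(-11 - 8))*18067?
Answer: -686546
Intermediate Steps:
((1*2)*(-11 - 8))*18067 = (2*(-19))*18067 = -38*18067 = -686546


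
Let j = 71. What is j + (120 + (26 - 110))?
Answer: 107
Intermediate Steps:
j + (120 + (26 - 110)) = 71 + (120 + (26 - 110)) = 71 + (120 - 84) = 71 + 36 = 107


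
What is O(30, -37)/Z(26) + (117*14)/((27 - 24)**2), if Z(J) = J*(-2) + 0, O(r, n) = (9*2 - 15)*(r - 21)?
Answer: 9437/52 ≈ 181.48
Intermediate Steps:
O(r, n) = -63 + 3*r (O(r, n) = (18 - 15)*(-21 + r) = 3*(-21 + r) = -63 + 3*r)
Z(J) = -2*J (Z(J) = -2*J + 0 = -2*J)
O(30, -37)/Z(26) + (117*14)/((27 - 24)**2) = (-63 + 3*30)/((-2*26)) + (117*14)/((27 - 24)**2) = (-63 + 90)/(-52) + 1638/(3**2) = 27*(-1/52) + 1638/9 = -27/52 + 1638*(1/9) = -27/52 + 182 = 9437/52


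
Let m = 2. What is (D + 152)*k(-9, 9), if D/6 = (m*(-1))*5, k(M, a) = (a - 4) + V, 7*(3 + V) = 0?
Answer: 184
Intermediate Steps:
V = -3 (V = -3 + (⅐)*0 = -3 + 0 = -3)
k(M, a) = -7 + a (k(M, a) = (a - 4) - 3 = (-4 + a) - 3 = -7 + a)
D = -60 (D = 6*((2*(-1))*5) = 6*(-2*5) = 6*(-10) = -60)
(D + 152)*k(-9, 9) = (-60 + 152)*(-7 + 9) = 92*2 = 184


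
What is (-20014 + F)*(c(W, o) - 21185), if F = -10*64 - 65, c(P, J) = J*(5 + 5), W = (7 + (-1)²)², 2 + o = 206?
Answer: 396665255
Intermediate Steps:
o = 204 (o = -2 + 206 = 204)
W = 64 (W = (7 + 1)² = 8² = 64)
c(P, J) = 10*J (c(P, J) = J*10 = 10*J)
F = -705 (F = -640 - 65 = -705)
(-20014 + F)*(c(W, o) - 21185) = (-20014 - 705)*(10*204 - 21185) = -20719*(2040 - 21185) = -20719*(-19145) = 396665255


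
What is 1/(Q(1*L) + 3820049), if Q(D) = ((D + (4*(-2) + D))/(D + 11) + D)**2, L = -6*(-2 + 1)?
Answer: 289/1104005397 ≈ 2.6177e-7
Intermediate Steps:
L = 6 (L = -6*(-1) = 6)
Q(D) = (D + (-8 + 2*D)/(11 + D))**2 (Q(D) = ((D + (-8 + D))/(11 + D) + D)**2 = ((-8 + 2*D)/(11 + D) + D)**2 = (D + (-8 + 2*D)/(11 + D))**2)
1/(Q(1*L) + 3820049) = 1/((-8 + (1*6)**2 + 13*(1*6))**2/(11 + 1*6)**2 + 3820049) = 1/((-8 + 6**2 + 13*6)**2/(11 + 6)**2 + 3820049) = 1/((-8 + 36 + 78)**2/17**2 + 3820049) = 1/((1/289)*106**2 + 3820049) = 1/((1/289)*11236 + 3820049) = 1/(11236/289 + 3820049) = 1/(1104005397/289) = 289/1104005397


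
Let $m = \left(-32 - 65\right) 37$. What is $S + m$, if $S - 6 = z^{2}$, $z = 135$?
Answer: $14642$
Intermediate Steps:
$S = 18231$ ($S = 6 + 135^{2} = 6 + 18225 = 18231$)
$m = -3589$ ($m = \left(-97\right) 37 = -3589$)
$S + m = 18231 - 3589 = 14642$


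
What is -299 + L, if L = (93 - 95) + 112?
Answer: -189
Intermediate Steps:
L = 110 (L = -2 + 112 = 110)
-299 + L = -299 + 110 = -189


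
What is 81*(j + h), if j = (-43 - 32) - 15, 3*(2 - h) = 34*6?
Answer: -12636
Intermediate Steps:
h = -66 (h = 2 - 34*6/3 = 2 - 1/3*204 = 2 - 68 = -66)
j = -90 (j = -75 - 15 = -90)
81*(j + h) = 81*(-90 - 66) = 81*(-156) = -12636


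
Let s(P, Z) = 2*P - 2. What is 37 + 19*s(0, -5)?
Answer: -1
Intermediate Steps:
s(P, Z) = -2 + 2*P
37 + 19*s(0, -5) = 37 + 19*(-2 + 2*0) = 37 + 19*(-2 + 0) = 37 + 19*(-2) = 37 - 38 = -1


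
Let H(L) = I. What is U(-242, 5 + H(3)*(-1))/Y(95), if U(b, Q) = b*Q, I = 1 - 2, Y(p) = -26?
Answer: 726/13 ≈ 55.846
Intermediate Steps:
I = -1
H(L) = -1
U(b, Q) = Q*b
U(-242, 5 + H(3)*(-1))/Y(95) = ((5 - 1*(-1))*(-242))/(-26) = ((5 + 1)*(-242))*(-1/26) = (6*(-242))*(-1/26) = -1452*(-1/26) = 726/13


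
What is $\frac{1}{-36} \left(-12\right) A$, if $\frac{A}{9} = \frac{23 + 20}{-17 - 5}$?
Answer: $- \frac{129}{22} \approx -5.8636$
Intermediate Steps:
$A = - \frac{387}{22}$ ($A = 9 \frac{23 + 20}{-17 - 5} = 9 \frac{43}{-22} = 9 \cdot 43 \left(- \frac{1}{22}\right) = 9 \left(- \frac{43}{22}\right) = - \frac{387}{22} \approx -17.591$)
$\frac{1}{-36} \left(-12\right) A = \frac{1}{-36} \left(-12\right) \left(- \frac{387}{22}\right) = \left(- \frac{1}{36}\right) \left(-12\right) \left(- \frac{387}{22}\right) = \frac{1}{3} \left(- \frac{387}{22}\right) = - \frac{129}{22}$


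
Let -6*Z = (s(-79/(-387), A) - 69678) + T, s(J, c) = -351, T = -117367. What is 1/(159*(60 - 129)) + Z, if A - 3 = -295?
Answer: 342653585/10971 ≈ 31233.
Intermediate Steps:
A = -292 (A = 3 - 295 = -292)
Z = 93698/3 (Z = -((-351 - 69678) - 117367)/6 = -(-70029 - 117367)/6 = -1/6*(-187396) = 93698/3 ≈ 31233.)
1/(159*(60 - 129)) + Z = 1/(159*(60 - 129)) + 93698/3 = 1/(159*(-69)) + 93698/3 = 1/(-10971) + 93698/3 = -1/10971 + 93698/3 = 342653585/10971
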